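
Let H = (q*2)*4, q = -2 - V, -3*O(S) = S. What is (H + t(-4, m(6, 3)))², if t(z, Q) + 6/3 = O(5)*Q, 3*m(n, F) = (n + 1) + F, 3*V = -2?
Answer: 26896/81 ≈ 332.05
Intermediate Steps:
V = -⅔ (V = (⅓)*(-2) = -⅔ ≈ -0.66667)
O(S) = -S/3
m(n, F) = ⅓ + F/3 + n/3 (m(n, F) = ((n + 1) + F)/3 = ((1 + n) + F)/3 = (1 + F + n)/3 = ⅓ + F/3 + n/3)
q = -4/3 (q = -2 - 1*(-⅔) = -2 + ⅔ = -4/3 ≈ -1.3333)
t(z, Q) = -2 - 5*Q/3 (t(z, Q) = -2 + (-⅓*5)*Q = -2 - 5*Q/3)
H = -32/3 (H = -4/3*2*4 = -8/3*4 = -32/3 ≈ -10.667)
(H + t(-4, m(6, 3)))² = (-32/3 + (-2 - 5*(⅓ + (⅓)*3 + (⅓)*6)/3))² = (-32/3 + (-2 - 5*(⅓ + 1 + 2)/3))² = (-32/3 + (-2 - 5/3*10/3))² = (-32/3 + (-2 - 50/9))² = (-32/3 - 68/9)² = (-164/9)² = 26896/81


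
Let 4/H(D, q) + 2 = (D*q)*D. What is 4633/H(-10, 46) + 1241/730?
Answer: 26628176/5 ≈ 5.3256e+6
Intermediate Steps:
H(D, q) = 4/(-2 + q*D²) (H(D, q) = 4/(-2 + (D*q)*D) = 4/(-2 + q*D²))
4633/H(-10, 46) + 1241/730 = 4633/((4/(-2 + 46*(-10)²))) + 1241/730 = 4633/((4/(-2 + 46*100))) + 1241*(1/730) = 4633/((4/(-2 + 4600))) + 17/10 = 4633/((4/4598)) + 17/10 = 4633/((4*(1/4598))) + 17/10 = 4633/(2/2299) + 17/10 = 4633*(2299/2) + 17/10 = 10651267/2 + 17/10 = 26628176/5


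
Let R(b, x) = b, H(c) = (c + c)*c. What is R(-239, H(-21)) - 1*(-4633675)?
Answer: 4633436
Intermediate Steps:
H(c) = 2*c² (H(c) = (2*c)*c = 2*c²)
R(-239, H(-21)) - 1*(-4633675) = -239 - 1*(-4633675) = -239 + 4633675 = 4633436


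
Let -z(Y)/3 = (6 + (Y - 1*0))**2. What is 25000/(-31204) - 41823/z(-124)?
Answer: 21728741/108621124 ≈ 0.20004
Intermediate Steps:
z(Y) = -3*(6 + Y)**2 (z(Y) = -3*(6 + (Y - 1*0))**2 = -3*(6 + (Y + 0))**2 = -3*(6 + Y)**2)
25000/(-31204) - 41823/z(-124) = 25000/(-31204) - 41823*(-1/(3*(6 - 124)**2)) = 25000*(-1/31204) - 41823/((-3*(-118)**2)) = -6250/7801 - 41823/((-3*13924)) = -6250/7801 - 41823/(-41772) = -6250/7801 - 41823*(-1/41772) = -6250/7801 + 13941/13924 = 21728741/108621124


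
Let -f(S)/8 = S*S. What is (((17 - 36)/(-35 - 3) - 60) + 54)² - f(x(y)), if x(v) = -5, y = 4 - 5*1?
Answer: 921/4 ≈ 230.25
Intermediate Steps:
y = -1 (y = 4 - 5 = -1)
f(S) = -8*S² (f(S) = -8*S*S = -8*S²)
(((17 - 36)/(-35 - 3) - 60) + 54)² - f(x(y)) = (((17 - 36)/(-35 - 3) - 60) + 54)² - (-8)*(-5)² = ((-19/(-38) - 60) + 54)² - (-8)*25 = ((-19*(-1/38) - 60) + 54)² - 1*(-200) = ((½ - 60) + 54)² + 200 = (-119/2 + 54)² + 200 = (-11/2)² + 200 = 121/4 + 200 = 921/4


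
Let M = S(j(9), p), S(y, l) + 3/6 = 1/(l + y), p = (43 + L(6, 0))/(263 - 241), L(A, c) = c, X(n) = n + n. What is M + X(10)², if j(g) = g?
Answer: 192603/482 ≈ 399.59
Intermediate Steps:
X(n) = 2*n
p = 43/22 (p = (43 + 0)/(263 - 241) = 43/22 ≈ 1.9545)
S(y, l) = -½ + 1/(l + y)
M = -197/482 (M = (2 - 1*43/22 - 1*9)/(2*(43/22 + 9)) = (2 - 43/22 - 9)/(2*(241/22)) = (½)*(22/241)*(-197/22) = -197/482 ≈ -0.40871)
M + X(10)² = -197/482 + (2*10)² = -197/482 + 20² = -197/482 + 400 = 192603/482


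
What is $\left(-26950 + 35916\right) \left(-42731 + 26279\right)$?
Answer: $-147508632$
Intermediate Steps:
$\left(-26950 + 35916\right) \left(-42731 + 26279\right) = 8966 \left(-16452\right) = -147508632$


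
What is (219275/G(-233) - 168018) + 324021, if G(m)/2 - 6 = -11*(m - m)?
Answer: 2091311/12 ≈ 1.7428e+5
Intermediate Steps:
G(m) = 12 (G(m) = 12 + 2*(-11*(m - m)) = 12 + 2*(-11*0) = 12 + 2*0 = 12 + 0 = 12)
(219275/G(-233) - 168018) + 324021 = (219275/12 - 168018) + 324021 = -1796941/12 + 324021 = 2091311/12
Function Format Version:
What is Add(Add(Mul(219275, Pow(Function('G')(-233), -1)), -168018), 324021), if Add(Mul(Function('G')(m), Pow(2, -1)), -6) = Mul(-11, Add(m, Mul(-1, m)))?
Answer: Rational(2091311, 12) ≈ 1.7428e+5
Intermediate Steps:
Function('G')(m) = 12 (Function('G')(m) = Add(12, Mul(2, Mul(-11, Add(m, Mul(-1, m))))) = Add(12, Mul(2, Mul(-11, 0))) = Add(12, Mul(2, 0)) = Add(12, 0) = 12)
Add(Add(Mul(219275, Pow(Function('G')(-233), -1)), -168018), 324021) = Add(Add(Mul(219275, Pow(12, -1)), -168018), 324021) = Add(Add(Mul(219275, Rational(1, 12)), -168018), 324021) = Add(Add(Rational(219275, 12), -168018), 324021) = Add(Rational(-1796941, 12), 324021) = Rational(2091311, 12)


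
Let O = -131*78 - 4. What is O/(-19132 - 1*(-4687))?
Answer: 10222/14445 ≈ 0.70765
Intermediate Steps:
O = -10222 (O = -10218 - 4 = -10222)
O/(-19132 - 1*(-4687)) = -10222/(-19132 - 1*(-4687)) = -10222/(-19132 + 4687) = -10222/(-14445) = -10222*(-1/14445) = 10222/14445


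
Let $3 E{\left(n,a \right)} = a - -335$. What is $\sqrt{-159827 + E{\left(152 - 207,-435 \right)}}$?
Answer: $\frac{i \sqrt{1438743}}{3} \approx 399.83 i$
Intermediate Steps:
$E{\left(n,a \right)} = \frac{335}{3} + \frac{a}{3}$ ($E{\left(n,a \right)} = \frac{a - -335}{3} = \frac{a + 335}{3} = \frac{335 + a}{3} = \frac{335}{3} + \frac{a}{3}$)
$\sqrt{-159827 + E{\left(152 - 207,-435 \right)}} = \sqrt{-159827 + \left(\frac{335}{3} + \frac{1}{3} \left(-435\right)\right)} = \sqrt{-159827 + \left(\frac{335}{3} - 145\right)} = \sqrt{-159827 - \frac{100}{3}} = \sqrt{- \frac{479581}{3}} = \frac{i \sqrt{1438743}}{3}$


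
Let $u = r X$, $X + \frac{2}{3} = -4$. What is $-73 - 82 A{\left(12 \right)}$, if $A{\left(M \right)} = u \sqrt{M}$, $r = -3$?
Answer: $-73 - 2296 \sqrt{3} \approx -4049.8$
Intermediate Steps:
$X = - \frac{14}{3}$ ($X = - \frac{2}{3} - 4 = - \frac{14}{3} \approx -4.6667$)
$u = 14$ ($u = \left(-3\right) \left(- \frac{14}{3}\right) = 14$)
$A{\left(M \right)} = 14 \sqrt{M}$
$-73 - 82 A{\left(12 \right)} = -73 - 82 \cdot 14 \sqrt{12} = -73 - 82 \cdot 14 \cdot 2 \sqrt{3} = -73 - 82 \cdot 28 \sqrt{3} = -73 - 2296 \sqrt{3}$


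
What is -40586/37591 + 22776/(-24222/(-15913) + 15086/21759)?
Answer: 37052432785226287/3604554076432 ≈ 10279.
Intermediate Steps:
-40586/37591 + 22776/(-24222/(-15913) + 15086/21759) = -40586*1/37591 + 22776/(-24222*(-1/15913) + 15086*(1/21759)) = -40586/37591 + 22776/(24222/15913 + 15086/21759) = -40586/37591 + 22776/(767110016/346250967) = -40586/37591 + 22776*(346250967/767110016) = -40586/37591 + 985776503049/95888752 = 37052432785226287/3604554076432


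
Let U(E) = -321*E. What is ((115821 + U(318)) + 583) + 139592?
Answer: 153918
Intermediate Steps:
((115821 + U(318)) + 583) + 139592 = ((115821 - 321*318) + 583) + 139592 = ((115821 - 102078) + 583) + 139592 = (13743 + 583) + 139592 = 14326 + 139592 = 153918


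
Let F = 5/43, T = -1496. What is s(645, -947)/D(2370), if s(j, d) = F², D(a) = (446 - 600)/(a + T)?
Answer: -10925/142373 ≈ -0.076735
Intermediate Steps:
D(a) = -154/(-1496 + a) (D(a) = (446 - 600)/(a - 1496) = -154/(-1496 + a))
F = 5/43 (F = 5*(1/43) = 5/43 ≈ 0.11628)
s(j, d) = 25/1849 (s(j, d) = (5/43)² = 25/1849)
s(645, -947)/D(2370) = 25/(1849*((-154/(-1496 + 2370)))) = 25/(1849*((-154/874))) = 25/(1849*((-154*1/874))) = 25/(1849*(-77/437)) = (25/1849)*(-437/77) = -10925/142373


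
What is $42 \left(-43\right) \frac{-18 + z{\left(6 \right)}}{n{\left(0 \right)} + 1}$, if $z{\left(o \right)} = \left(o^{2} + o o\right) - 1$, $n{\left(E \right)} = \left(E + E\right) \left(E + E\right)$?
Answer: $-95718$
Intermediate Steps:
$n{\left(E \right)} = 4 E^{2}$ ($n{\left(E \right)} = 2 E 2 E = 4 E^{2}$)
$z{\left(o \right)} = -1 + 2 o^{2}$ ($z{\left(o \right)} = \left(o^{2} + o^{2}\right) - 1 = 2 o^{2} - 1 = -1 + 2 o^{2}$)
$42 \left(-43\right) \frac{-18 + z{\left(6 \right)}}{n{\left(0 \right)} + 1} = 42 \left(-43\right) \frac{-18 - \left(1 - 2 \cdot 6^{2}\right)}{4 \cdot 0^{2} + 1} = - 1806 \frac{-18 + \left(-1 + 2 \cdot 36\right)}{4 \cdot 0 + 1} = - 1806 \frac{-18 + \left(-1 + 72\right)}{0 + 1} = - 1806 \frac{-18 + 71}{1} = - 1806 \cdot 53 \cdot 1 = \left(-1806\right) 53 = -95718$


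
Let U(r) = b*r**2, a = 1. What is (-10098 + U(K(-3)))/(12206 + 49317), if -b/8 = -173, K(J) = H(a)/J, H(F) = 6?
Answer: -4562/61523 ≈ -0.074151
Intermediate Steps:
K(J) = 6/J
b = 1384 (b = -8*(-173) = 1384)
U(r) = 1384*r**2
(-10098 + U(K(-3)))/(12206 + 49317) = (-10098 + 1384*(6/(-3))**2)/(12206 + 49317) = (-10098 + 1384*(6*(-1/3))**2)/61523 = (-10098 + 1384*(-2)**2)*(1/61523) = (-10098 + 1384*4)*(1/61523) = (-10098 + 5536)*(1/61523) = -4562*1/61523 = -4562/61523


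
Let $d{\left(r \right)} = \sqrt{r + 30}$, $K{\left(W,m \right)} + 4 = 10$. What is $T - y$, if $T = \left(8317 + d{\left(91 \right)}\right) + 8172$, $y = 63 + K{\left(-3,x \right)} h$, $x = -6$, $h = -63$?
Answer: $16815$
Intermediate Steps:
$K{\left(W,m \right)} = 6$ ($K{\left(W,m \right)} = -4 + 10 = 6$)
$y = -315$ ($y = 63 + 6 \left(-63\right) = 63 - 378 = -315$)
$d{\left(r \right)} = \sqrt{30 + r}$
$T = 16500$ ($T = \left(8317 + \sqrt{30 + 91}\right) + 8172 = \left(8317 + \sqrt{121}\right) + 8172 = \left(8317 + 11\right) + 8172 = 8328 + 8172 = 16500$)
$T - y = 16500 - -315 = 16500 + 315 = 16815$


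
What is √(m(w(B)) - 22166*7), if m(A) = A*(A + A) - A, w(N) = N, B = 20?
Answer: I*√154382 ≈ 392.91*I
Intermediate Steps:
m(A) = -A + 2*A² (m(A) = A*(2*A) - A = 2*A² - A = -A + 2*A²)
√(m(w(B)) - 22166*7) = √(20*(-1 + 2*20) - 22166*7) = √(20*(-1 + 40) - 155162) = √(20*39 - 155162) = √(780 - 155162) = √(-154382) = I*√154382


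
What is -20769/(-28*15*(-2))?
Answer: -989/40 ≈ -24.725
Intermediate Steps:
-20769/(-28*15*(-2)) = -20769/((-420*(-2))) = -20769/840 = -20769*1/840 = -989/40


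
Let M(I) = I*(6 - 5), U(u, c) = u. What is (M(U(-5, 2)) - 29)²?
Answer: 1156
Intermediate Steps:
M(I) = I (M(I) = I*1 = I)
(M(U(-5, 2)) - 29)² = (-5 - 29)² = (-34)² = 1156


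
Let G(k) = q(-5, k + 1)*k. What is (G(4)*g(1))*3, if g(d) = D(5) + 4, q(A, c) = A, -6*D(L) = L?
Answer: -190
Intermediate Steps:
D(L) = -L/6
g(d) = 19/6 (g(d) = -⅙*5 + 4 = -⅚ + 4 = 19/6)
G(k) = -5*k
(G(4)*g(1))*3 = (-5*4*(19/6))*3 = -20*19/6*3 = -190/3*3 = -190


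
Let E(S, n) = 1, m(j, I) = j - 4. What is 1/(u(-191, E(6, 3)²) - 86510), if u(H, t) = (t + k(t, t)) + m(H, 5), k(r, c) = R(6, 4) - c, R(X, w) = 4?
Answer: -1/86701 ≈ -1.1534e-5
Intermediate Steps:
m(j, I) = -4 + j
k(r, c) = 4 - c
u(H, t) = H (u(H, t) = (t + (4 - t)) + (-4 + H) = 4 + (-4 + H) = H)
1/(u(-191, E(6, 3)²) - 86510) = 1/(-191 - 86510) = 1/(-86701) = -1/86701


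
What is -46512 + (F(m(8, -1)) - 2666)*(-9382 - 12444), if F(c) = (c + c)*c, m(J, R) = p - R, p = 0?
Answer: 58097952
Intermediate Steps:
m(J, R) = -R (m(J, R) = 0 - R = -R)
F(c) = 2*c**2 (F(c) = (2*c)*c = 2*c**2)
-46512 + (F(m(8, -1)) - 2666)*(-9382 - 12444) = -46512 + (2*(-1*(-1))**2 - 2666)*(-9382 - 12444) = -46512 + (2*1**2 - 2666)*(-21826) = -46512 + (2*1 - 2666)*(-21826) = -46512 + (2 - 2666)*(-21826) = -46512 - 2664*(-21826) = -46512 + 58144464 = 58097952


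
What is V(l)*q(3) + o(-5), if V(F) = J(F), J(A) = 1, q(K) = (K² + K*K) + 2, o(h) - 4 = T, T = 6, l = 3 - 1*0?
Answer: 30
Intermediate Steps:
l = 3 (l = 3 + 0 = 3)
o(h) = 10 (o(h) = 4 + 6 = 10)
q(K) = 2 + 2*K² (q(K) = (K² + K²) + 2 = 2*K² + 2 = 2 + 2*K²)
V(F) = 1
V(l)*q(3) + o(-5) = 1*(2 + 2*3²) + 10 = 1*(2 + 2*9) + 10 = 1*(2 + 18) + 10 = 1*20 + 10 = 20 + 10 = 30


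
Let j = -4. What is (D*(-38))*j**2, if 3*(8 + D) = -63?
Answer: 17632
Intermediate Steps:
D = -29 (D = -8 + (1/3)*(-63) = -8 - 21 = -29)
(D*(-38))*j**2 = -29*(-38)*(-4)**2 = 1102*16 = 17632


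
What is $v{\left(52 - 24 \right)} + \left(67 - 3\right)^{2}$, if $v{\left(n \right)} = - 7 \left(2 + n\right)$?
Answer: $3886$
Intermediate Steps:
$v{\left(n \right)} = -14 - 7 n$
$v{\left(52 - 24 \right)} + \left(67 - 3\right)^{2} = \left(-14 - 7 \left(52 - 24\right)\right) + \left(67 - 3\right)^{2} = \left(-14 - 7 \left(52 - 24\right)\right) + 64^{2} = \left(-14 - 196\right) + 4096 = -210 + 4096 = 3886$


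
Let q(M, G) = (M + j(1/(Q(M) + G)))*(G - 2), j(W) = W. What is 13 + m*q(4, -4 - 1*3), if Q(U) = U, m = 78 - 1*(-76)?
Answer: -5069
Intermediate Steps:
m = 154 (m = 78 + 76 = 154)
q(M, G) = (-2 + G)*(M + 1/(G + M)) (q(M, G) = (M + 1/(M + G))*(G - 2) = (M + 1/(G + M))*(-2 + G) = (-2 + G)*(M + 1/(G + M)))
13 + m*q(4, -4 - 1*3) = 13 + 154*((-2 + (-4 - 1*3) + 4*(-2 + (-4 - 1*3))*((-4 - 1*3) + 4))/((-4 - 1*3) + 4)) = 13 + 154*((-2 + (-4 - 3) + 4*(-2 + (-4 - 3))*((-4 - 3) + 4))/((-4 - 3) + 4)) = 13 + 154*((-2 - 7 + 4*(-2 - 7)*(-7 + 4))/(-7 + 4)) = 13 + 154*((-2 - 7 + 4*(-9)*(-3))/(-3)) = 13 + 154*(-(-2 - 7 + 108)/3) = 13 + 154*(-⅓*99) = 13 + 154*(-33) = 13 - 5082 = -5069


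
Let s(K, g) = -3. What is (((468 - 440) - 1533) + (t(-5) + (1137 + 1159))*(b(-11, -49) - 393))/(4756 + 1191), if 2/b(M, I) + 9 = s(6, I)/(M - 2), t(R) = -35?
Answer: -2671781/17841 ≈ -149.76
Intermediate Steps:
b(M, I) = 2/(-9 - 3/(-2 + M)) (b(M, I) = 2/(-9 - 3/(M - 2)) = 2/(-9 - 3/(-2 + M)))
(((468 - 440) - 1533) + (t(-5) + (1137 + 1159))*(b(-11, -49) - 393))/(4756 + 1191) = (((468 - 440) - 1533) + (-35 + (1137 + 1159))*(2*(2 - 1*(-11))/(3*(-5 + 3*(-11))) - 393))/(4756 + 1191) = ((28 - 1533) + (-35 + 2296)*(2*(2 + 11)/(3*(-5 - 33)) - 393))/5947 = (-1505 + 2261*((2/3)*13/(-38) - 393))*(1/5947) = (-1505 + 2261*((2/3)*(-1/38)*13 - 393))*(1/5947) = (-1505 + 2261*(-13/57 - 393))*(1/5947) = (-1505 + 2261*(-22414/57))*(1/5947) = (-1505 - 2667266/3)*(1/5947) = -2671781/3*1/5947 = -2671781/17841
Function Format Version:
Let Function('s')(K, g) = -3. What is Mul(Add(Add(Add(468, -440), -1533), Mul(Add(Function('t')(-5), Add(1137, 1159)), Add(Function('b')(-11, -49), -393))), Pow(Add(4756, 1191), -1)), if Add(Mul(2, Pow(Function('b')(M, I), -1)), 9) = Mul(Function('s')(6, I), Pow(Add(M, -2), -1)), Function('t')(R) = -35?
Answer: Rational(-2671781, 17841) ≈ -149.76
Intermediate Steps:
Function('b')(M, I) = Mul(2, Pow(Add(-9, Mul(-3, Pow(Add(-2, M), -1))), -1)) (Function('b')(M, I) = Mul(2, Pow(Add(-9, Mul(-3, Pow(Add(M, -2), -1))), -1)) = Mul(2, Pow(Add(-9, Mul(-3, Pow(Add(-2, M), -1))), -1)))
Mul(Add(Add(Add(468, -440), -1533), Mul(Add(Function('t')(-5), Add(1137, 1159)), Add(Function('b')(-11, -49), -393))), Pow(Add(4756, 1191), -1)) = Mul(Add(Add(Add(468, -440), -1533), Mul(Add(-35, Add(1137, 1159)), Add(Mul(Rational(2, 3), Pow(Add(-5, Mul(3, -11)), -1), Add(2, Mul(-1, -11))), -393))), Pow(Add(4756, 1191), -1)) = Mul(Add(Add(28, -1533), Mul(Add(-35, 2296), Add(Mul(Rational(2, 3), Pow(Add(-5, -33), -1), Add(2, 11)), -393))), Pow(5947, -1)) = Mul(Add(-1505, Mul(2261, Add(Mul(Rational(2, 3), Pow(-38, -1), 13), -393))), Rational(1, 5947)) = Mul(Add(-1505, Mul(2261, Add(Mul(Rational(2, 3), Rational(-1, 38), 13), -393))), Rational(1, 5947)) = Mul(Add(-1505, Mul(2261, Add(Rational(-13, 57), -393))), Rational(1, 5947)) = Mul(Add(-1505, Mul(2261, Rational(-22414, 57))), Rational(1, 5947)) = Mul(Add(-1505, Rational(-2667266, 3)), Rational(1, 5947)) = Mul(Rational(-2671781, 3), Rational(1, 5947)) = Rational(-2671781, 17841)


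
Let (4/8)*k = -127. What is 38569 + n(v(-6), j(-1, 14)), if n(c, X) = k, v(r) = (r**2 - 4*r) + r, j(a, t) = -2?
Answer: 38315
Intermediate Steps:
k = -254 (k = 2*(-127) = -254)
v(r) = r**2 - 3*r
n(c, X) = -254
38569 + n(v(-6), j(-1, 14)) = 38569 - 254 = 38315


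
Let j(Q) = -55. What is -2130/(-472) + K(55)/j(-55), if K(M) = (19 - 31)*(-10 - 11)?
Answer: -897/12980 ≈ -0.069106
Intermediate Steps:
K(M) = 252 (K(M) = -12*(-21) = 252)
-2130/(-472) + K(55)/j(-55) = -2130/(-472) + 252/(-55) = -2130*(-1/472) + 252*(-1/55) = 1065/236 - 252/55 = -897/12980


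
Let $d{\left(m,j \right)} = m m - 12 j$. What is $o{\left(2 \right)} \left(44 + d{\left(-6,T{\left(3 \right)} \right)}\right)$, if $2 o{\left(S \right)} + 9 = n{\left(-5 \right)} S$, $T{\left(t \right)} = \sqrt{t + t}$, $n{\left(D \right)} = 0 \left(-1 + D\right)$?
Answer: $-360 + 54 \sqrt{6} \approx -227.73$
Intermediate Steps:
$n{\left(D \right)} = 0$
$T{\left(t \right)} = \sqrt{2} \sqrt{t}$ ($T{\left(t \right)} = \sqrt{2 t} = \sqrt{2} \sqrt{t}$)
$d{\left(m,j \right)} = m^{2} - 12 j$
$o{\left(S \right)} = - \frac{9}{2}$ ($o{\left(S \right)} = - \frac{9}{2} + \frac{0 S}{2} = - \frac{9}{2} + \frac{1}{2} \cdot 0 = - \frac{9}{2} + 0 = - \frac{9}{2}$)
$o{\left(2 \right)} \left(44 + d{\left(-6,T{\left(3 \right)} \right)}\right) = - \frac{9 \left(44 + \left(\left(-6\right)^{2} - 12 \sqrt{2} \sqrt{3}\right)\right)}{2} = - \frac{9 \left(44 + \left(36 - 12 \sqrt{6}\right)\right)}{2} = - \frac{9 \left(80 - 12 \sqrt{6}\right)}{2} = -360 + 54 \sqrt{6}$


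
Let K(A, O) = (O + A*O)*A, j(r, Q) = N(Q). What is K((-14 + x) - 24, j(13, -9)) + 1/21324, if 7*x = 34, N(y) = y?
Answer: -10018015151/1044876 ≈ -9587.8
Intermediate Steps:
x = 34/7 (x = (⅐)*34 = 34/7 ≈ 4.8571)
j(r, Q) = Q
K(A, O) = A*(O + A*O)
K((-14 + x) - 24, j(13, -9)) + 1/21324 = ((-14 + 34/7) - 24)*(-9)*(1 + ((-14 + 34/7) - 24)) + 1/21324 = (-64/7 - 24)*(-9)*(1 + (-64/7 - 24)) + 1/21324 = -232/7*(-9)*(1 - 232/7) + 1/21324 = -232/7*(-9)*(-225/7) + 1/21324 = -469800/49 + 1/21324 = -10018015151/1044876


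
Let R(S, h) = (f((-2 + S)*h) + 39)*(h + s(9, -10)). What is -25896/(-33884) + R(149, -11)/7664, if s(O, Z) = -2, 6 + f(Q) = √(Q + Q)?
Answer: 45982677/64921744 - 91*I*√66/7664 ≈ 0.70828 - 0.096462*I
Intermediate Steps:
f(Q) = -6 + √2*√Q (f(Q) = -6 + √(Q + Q) = -6 + √(2*Q) = -6 + √2*√Q)
R(S, h) = (-2 + h)*(33 + √2*√(h*(-2 + S))) (R(S, h) = ((-6 + √2*√((-2 + S)*h)) + 39)*(h - 2) = ((-6 + √2*√(h*(-2 + S))) + 39)*(-2 + h) = (33 + √2*√(h*(-2 + S)))*(-2 + h) = (-2 + h)*(33 + √2*√(h*(-2 + S))))
-25896/(-33884) + R(149, -11)/7664 = -25896/(-33884) + (-66 + 33*(-11) - 2*√2*√(-11*(-2 + 149)) - 11*√2*√(-11*(-2 + 149)))/7664 = -25896*(-1/33884) + (-66 - 363 - 2*√2*√(-11*147) - 11*√2*√(-11*147))*(1/7664) = 6474/8471 + (-66 - 363 - 2*√2*√(-1617) - 11*√2*√(-1617))*(1/7664) = 6474/8471 + (-66 - 363 - 2*√2*7*I*√33 - 11*√2*7*I*√33)*(1/7664) = 6474/8471 + (-66 - 363 - 14*I*√66 - 77*I*√66)*(1/7664) = 6474/8471 + (-429 - 91*I*√66)*(1/7664) = 6474/8471 + (-429/7664 - 91*I*√66/7664) = 45982677/64921744 - 91*I*√66/7664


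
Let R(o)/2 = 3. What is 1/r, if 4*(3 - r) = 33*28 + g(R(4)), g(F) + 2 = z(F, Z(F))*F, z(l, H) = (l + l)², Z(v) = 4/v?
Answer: -2/887 ≈ -0.0022548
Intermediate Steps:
R(o) = 6 (R(o) = 2*3 = 6)
z(l, H) = 4*l² (z(l, H) = (2*l)² = 4*l²)
g(F) = -2 + 4*F³ (g(F) = -2 + (4*F²)*F = -2 + 4*F³)
r = -887/2 (r = 3 - (33*28 + (-2 + 4*6³))/4 = 3 - (924 + (-2 + 4*216))/4 = 3 - (924 + (-2 + 864))/4 = 3 - (924 + 862)/4 = 3 - ¼*1786 = 3 - 893/2 = -887/2 ≈ -443.50)
1/r = 1/(-887/2) = -2/887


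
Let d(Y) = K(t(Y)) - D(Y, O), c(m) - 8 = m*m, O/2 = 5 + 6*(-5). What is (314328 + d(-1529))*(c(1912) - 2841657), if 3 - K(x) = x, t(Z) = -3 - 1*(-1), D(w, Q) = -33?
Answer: 255923788770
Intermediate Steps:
O = -50 (O = 2*(5 + 6*(-5)) = 2*(5 - 30) = 2*(-25) = -50)
t(Z) = -2 (t(Z) = -3 + 1 = -2)
K(x) = 3 - x
c(m) = 8 + m² (c(m) = 8 + m*m = 8 + m²)
d(Y) = 38 (d(Y) = (3 - 1*(-2)) - 1*(-33) = (3 + 2) + 33 = 5 + 33 = 38)
(314328 + d(-1529))*(c(1912) - 2841657) = (314328 + 38)*((8 + 1912²) - 2841657) = 314366*((8 + 3655744) - 2841657) = 314366*(3655752 - 2841657) = 314366*814095 = 255923788770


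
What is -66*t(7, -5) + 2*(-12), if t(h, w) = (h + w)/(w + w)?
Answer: -54/5 ≈ -10.800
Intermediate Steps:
t(h, w) = (h + w)/(2*w) (t(h, w) = (h + w)/((2*w)) = (h + w)*(1/(2*w)) = (h + w)/(2*w))
-66*t(7, -5) + 2*(-12) = -33*(7 - 5)/(-5) + 2*(-12) = -33*(-1)*2/5 - 24 = -66*(-1/5) - 24 = 66/5 - 24 = -54/5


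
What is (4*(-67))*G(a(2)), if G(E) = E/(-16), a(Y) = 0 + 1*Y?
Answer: 67/2 ≈ 33.500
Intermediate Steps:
a(Y) = Y (a(Y) = 0 + Y = Y)
G(E) = -E/16 (G(E) = E*(-1/16) = -E/16)
(4*(-67))*G(a(2)) = (4*(-67))*(-1/16*2) = -268*(-⅛) = 67/2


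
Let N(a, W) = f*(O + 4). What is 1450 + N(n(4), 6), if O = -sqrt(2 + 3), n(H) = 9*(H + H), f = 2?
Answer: 1458 - 2*sqrt(5) ≈ 1453.5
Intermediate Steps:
n(H) = 18*H (n(H) = 9*(2*H) = 18*H)
O = -sqrt(5) ≈ -2.2361
N(a, W) = 8 - 2*sqrt(5) (N(a, W) = 2*(-sqrt(5) + 4) = 2*(4 - sqrt(5)) = 8 - 2*sqrt(5))
1450 + N(n(4), 6) = 1450 + (8 - 2*sqrt(5)) = 1458 - 2*sqrt(5)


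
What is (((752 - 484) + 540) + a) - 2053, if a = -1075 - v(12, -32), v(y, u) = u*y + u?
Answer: -1904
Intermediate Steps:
v(y, u) = u + u*y
a = -659 (a = -1075 - (-32)*(1 + 12) = -1075 - (-32)*13 = -1075 - 1*(-416) = -1075 + 416 = -659)
(((752 - 484) + 540) + a) - 2053 = (((752 - 484) + 540) - 659) - 2053 = ((268 + 540) - 659) - 2053 = (808 - 659) - 2053 = 149 - 2053 = -1904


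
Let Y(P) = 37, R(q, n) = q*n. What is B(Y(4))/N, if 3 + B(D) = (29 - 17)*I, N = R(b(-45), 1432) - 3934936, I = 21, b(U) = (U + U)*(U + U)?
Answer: 249/7664264 ≈ 3.2488e-5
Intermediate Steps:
b(U) = 4*U**2 (b(U) = (2*U)*(2*U) = 4*U**2)
R(q, n) = n*q
N = 7664264 (N = 1432*(4*(-45)**2) - 3934936 = 1432*(4*2025) - 3934936 = 1432*8100 - 3934936 = 11599200 - 3934936 = 7664264)
B(D) = 249 (B(D) = -3 + (29 - 17)*21 = -3 + 12*21 = -3 + 252 = 249)
B(Y(4))/N = 249/7664264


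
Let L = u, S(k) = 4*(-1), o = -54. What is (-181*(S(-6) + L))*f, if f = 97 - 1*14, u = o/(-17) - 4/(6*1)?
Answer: 1141748/51 ≈ 22387.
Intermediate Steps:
S(k) = -4
u = 128/51 (u = -54/(-17) - 4/(6*1) = -54*(-1/17) - 4/6 = 54/17 - 4*1/6 = 54/17 - 2/3 = 128/51 ≈ 2.5098)
L = 128/51 ≈ 2.5098
f = 83 (f = 97 - 14 = 83)
(-181*(S(-6) + L))*f = -181*(-4 + 128/51)*83 = -181*(-76/51)*83 = (13756/51)*83 = 1141748/51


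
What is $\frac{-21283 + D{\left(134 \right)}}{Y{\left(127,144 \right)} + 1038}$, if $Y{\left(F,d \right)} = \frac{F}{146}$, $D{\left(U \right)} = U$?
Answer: $- \frac{3087754}{151675} \approx -20.358$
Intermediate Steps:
$Y{\left(F,d \right)} = \frac{F}{146}$ ($Y{\left(F,d \right)} = F \frac{1}{146} = \frac{F}{146}$)
$\frac{-21283 + D{\left(134 \right)}}{Y{\left(127,144 \right)} + 1038} = \frac{-21283 + 134}{\frac{1}{146} \cdot 127 + 1038} = - \frac{21149}{\frac{127}{146} + 1038} = - \frac{21149}{\frac{151675}{146}} = \left(-21149\right) \frac{146}{151675} = - \frac{3087754}{151675}$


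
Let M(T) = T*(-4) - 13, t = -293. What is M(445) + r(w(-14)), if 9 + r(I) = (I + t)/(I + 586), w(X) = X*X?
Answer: -1409261/782 ≈ -1802.1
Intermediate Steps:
w(X) = X²
r(I) = -9 + (-293 + I)/(586 + I) (r(I) = -9 + (I - 293)/(I + 586) = -9 + (-293 + I)/(586 + I))
M(T) = -13 - 4*T (M(T) = -4*T - 13 = -13 - 4*T)
M(445) + r(w(-14)) = (-13 - 4*445) + (-5567 - 8*(-14)²)/(586 + (-14)²) = (-13 - 1780) + (-5567 - 8*196)/(586 + 196) = -1793 + (-5567 - 1568)/782 = -1793 + (1/782)*(-7135) = -1793 - 7135/782 = -1409261/782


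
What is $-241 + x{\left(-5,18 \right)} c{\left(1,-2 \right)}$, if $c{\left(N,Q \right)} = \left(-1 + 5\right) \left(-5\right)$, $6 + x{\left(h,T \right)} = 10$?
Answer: $-321$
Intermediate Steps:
$x{\left(h,T \right)} = 4$ ($x{\left(h,T \right)} = -6 + 10 = 4$)
$c{\left(N,Q \right)} = -20$ ($c{\left(N,Q \right)} = 4 \left(-5\right) = -20$)
$-241 + x{\left(-5,18 \right)} c{\left(1,-2 \right)} = -241 + 4 \left(-20\right) = -241 - 80 = -321$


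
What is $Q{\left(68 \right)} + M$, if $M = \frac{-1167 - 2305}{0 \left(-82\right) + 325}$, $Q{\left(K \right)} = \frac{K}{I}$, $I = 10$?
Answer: $- \frac{1262}{325} \approx -3.8831$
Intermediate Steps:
$Q{\left(K \right)} = \frac{K}{10}$
$M = - \frac{3472}{325}$ ($M = - \frac{3472}{0 + 325} = - \frac{3472}{325} \approx -10.683$)
$Q{\left(68 \right)} + M = \frac{1}{10} \cdot 68 - \frac{3472}{325} = \frac{34}{5} - \frac{3472}{325} = - \frac{1262}{325}$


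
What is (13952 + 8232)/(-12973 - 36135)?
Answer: -5546/12277 ≈ -0.45174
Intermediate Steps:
(13952 + 8232)/(-12973 - 36135) = 22184/(-49108) = 22184*(-1/49108) = -5546/12277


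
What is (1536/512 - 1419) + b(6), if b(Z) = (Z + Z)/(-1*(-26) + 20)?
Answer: -32562/23 ≈ -1415.7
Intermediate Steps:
b(Z) = Z/23 (b(Z) = (2*Z)/(26 + 20) = (2*Z)/46 = (2*Z)*(1/46) = Z/23)
(1536/512 - 1419) + b(6) = (1536/512 - 1419) + (1/23)*6 = (1536*(1/512) - 1419) + 6/23 = (3 - 1419) + 6/23 = -1416 + 6/23 = -32562/23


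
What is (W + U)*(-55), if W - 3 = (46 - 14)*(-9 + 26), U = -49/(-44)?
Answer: -120585/4 ≈ -30146.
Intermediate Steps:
U = 49/44 (U = -49*(-1/44) = 49/44 ≈ 1.1136)
W = 547 (W = 3 + (46 - 14)*(-9 + 26) = 3 + 32*17 = 3 + 544 = 547)
(W + U)*(-55) = (547 + 49/44)*(-55) = (24117/44)*(-55) = -120585/4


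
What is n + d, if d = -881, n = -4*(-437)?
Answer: 867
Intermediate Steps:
n = 1748
n + d = 1748 - 881 = 867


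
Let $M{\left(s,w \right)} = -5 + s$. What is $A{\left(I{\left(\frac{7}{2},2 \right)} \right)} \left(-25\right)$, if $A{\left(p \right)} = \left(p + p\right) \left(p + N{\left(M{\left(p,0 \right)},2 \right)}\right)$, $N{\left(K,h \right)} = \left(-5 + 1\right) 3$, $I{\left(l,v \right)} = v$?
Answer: $1000$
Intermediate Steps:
$N{\left(K,h \right)} = -12$ ($N{\left(K,h \right)} = \left(-4\right) 3 = -12$)
$A{\left(p \right)} = 2 p \left(-12 + p\right)$ ($A{\left(p \right)} = \left(p + p\right) \left(p - 12\right) = 2 p \left(-12 + p\right)$)
$A{\left(I{\left(\frac{7}{2},2 \right)} \right)} \left(-25\right) = 2 \cdot 2 \left(-12 + 2\right) \left(-25\right) = 2 \cdot 2 \left(-10\right) \left(-25\right) = \left(-40\right) \left(-25\right) = 1000$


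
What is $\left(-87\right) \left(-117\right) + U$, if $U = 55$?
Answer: $10234$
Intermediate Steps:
$\left(-87\right) \left(-117\right) + U = \left(-87\right) \left(-117\right) + 55 = 10179 + 55 = 10234$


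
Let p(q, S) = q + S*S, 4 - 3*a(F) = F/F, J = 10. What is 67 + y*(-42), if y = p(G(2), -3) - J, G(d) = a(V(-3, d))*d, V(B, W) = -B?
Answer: 25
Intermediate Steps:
a(F) = 1 (a(F) = 4/3 - F/(3*F) = 4/3 - ⅓*1 = 4/3 - ⅓ = 1)
G(d) = d (G(d) = 1*d = d)
p(q, S) = q + S²
y = 1 (y = (2 + (-3)²) - 1*10 = (2 + 9) - 10 = 11 - 10 = 1)
67 + y*(-42) = 67 + 1*(-42) = 67 - 42 = 25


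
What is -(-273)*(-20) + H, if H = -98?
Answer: -5558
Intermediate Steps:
-(-273)*(-20) + H = -(-273)*(-20) - 98 = -91*60 - 98 = -5460 - 98 = -5558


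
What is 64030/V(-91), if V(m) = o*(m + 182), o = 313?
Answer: 64030/28483 ≈ 2.2480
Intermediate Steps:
V(m) = 56966 + 313*m (V(m) = 313*(m + 182) = 313*(182 + m) = 56966 + 313*m)
64030/V(-91) = 64030/(56966 + 313*(-91)) = 64030/(56966 - 28483) = 64030/28483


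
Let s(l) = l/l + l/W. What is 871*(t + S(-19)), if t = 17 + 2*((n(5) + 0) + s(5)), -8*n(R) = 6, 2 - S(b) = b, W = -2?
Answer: 58357/2 ≈ 29179.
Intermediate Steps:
S(b) = 2 - b
s(l) = 1 - l/2 (s(l) = l/l + l/(-2) = 1 + l*(-½) = 1 - l/2)
n(R) = -¾ (n(R) = -⅛*6 = -¾)
t = 25/2 (t = 17 + 2*((-¾ + 0) + (1 - ½*5)) = 17 + 2*(-¾ + (1 - 5/2)) = 17 + 2*(-¾ - 3/2) = 17 + 2*(-9/4) = 17 - 9/2 = 25/2 ≈ 12.500)
871*(t + S(-19)) = 871*(25/2 + (2 - 1*(-19))) = 871*(25/2 + (2 + 19)) = 871*(25/2 + 21) = 871*(67/2) = 58357/2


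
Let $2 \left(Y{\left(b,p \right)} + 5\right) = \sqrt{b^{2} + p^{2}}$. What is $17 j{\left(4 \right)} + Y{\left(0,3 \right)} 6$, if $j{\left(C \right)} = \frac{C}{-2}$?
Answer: $-55$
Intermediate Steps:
$Y{\left(b,p \right)} = -5 + \frac{\sqrt{b^{2} + p^{2}}}{2}$
$j{\left(C \right)} = - \frac{C}{2}$ ($j{\left(C \right)} = C \left(- \frac{1}{2}\right) = - \frac{C}{2}$)
$17 j{\left(4 \right)} + Y{\left(0,3 \right)} 6 = 17 \left(\left(- \frac{1}{2}\right) 4\right) + \left(-5 + \frac{\sqrt{0^{2} + 3^{2}}}{2}\right) 6 = 17 \left(-2\right) + \left(-5 + \frac{\sqrt{0 + 9}}{2}\right) 6 = -34 + \left(-5 + \frac{\sqrt{9}}{2}\right) 6 = -34 + \left(-5 + \frac{1}{2} \cdot 3\right) 6 = -34 + \left(-5 + \frac{3}{2}\right) 6 = -34 - 21 = -55$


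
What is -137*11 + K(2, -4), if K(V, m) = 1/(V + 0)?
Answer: -3013/2 ≈ -1506.5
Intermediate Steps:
K(V, m) = 1/V
-137*11 + K(2, -4) = -137*11 + 1/2 = -1507 + ½ = -3013/2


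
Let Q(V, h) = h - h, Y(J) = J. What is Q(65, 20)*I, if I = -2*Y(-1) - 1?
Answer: 0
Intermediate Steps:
Q(V, h) = 0
I = 1 (I = -2*(-1) - 1 = 2 - 1 = 1)
Q(65, 20)*I = 0*1 = 0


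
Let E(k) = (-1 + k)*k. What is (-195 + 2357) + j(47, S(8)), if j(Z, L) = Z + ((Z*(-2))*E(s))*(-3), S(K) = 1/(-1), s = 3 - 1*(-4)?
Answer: 14053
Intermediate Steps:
s = 7 (s = 3 + 4 = 7)
E(k) = k*(-1 + k)
S(K) = -1
j(Z, L) = 253*Z (j(Z, L) = Z + ((Z*(-2))*(7*(-1 + 7)))*(-3) = Z + ((-2*Z)*(7*6))*(-3) = Z + (-2*Z*42)*(-3) = Z - 84*Z*(-3) = Z + 252*Z = 253*Z)
(-195 + 2357) + j(47, S(8)) = (-195 + 2357) + 253*47 = 2162 + 11891 = 14053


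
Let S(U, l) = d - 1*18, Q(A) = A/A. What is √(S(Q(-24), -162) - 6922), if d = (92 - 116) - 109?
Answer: I*√7073 ≈ 84.101*I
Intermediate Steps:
Q(A) = 1
d = -133 (d = -24 - 109 = -133)
S(U, l) = -151 (S(U, l) = -133 - 1*18 = -133 - 18 = -151)
√(S(Q(-24), -162) - 6922) = √(-151 - 6922) = √(-7073) = I*√7073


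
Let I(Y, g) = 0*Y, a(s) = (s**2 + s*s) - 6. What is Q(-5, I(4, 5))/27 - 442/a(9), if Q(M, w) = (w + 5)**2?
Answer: -103/54 ≈ -1.9074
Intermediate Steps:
a(s) = -6 + 2*s**2 (a(s) = (s**2 + s**2) - 6 = 2*s**2 - 6 = -6 + 2*s**2)
I(Y, g) = 0
Q(M, w) = (5 + w)**2
Q(-5, I(4, 5))/27 - 442/a(9) = (5 + 0)**2/27 - 442/(-6 + 2*9**2) = 5**2*(1/27) - 442/(-6 + 2*81) = 25*(1/27) - 442/(-6 + 162) = 25/27 - 442/156 = 25/27 - 442*1/156 = 25/27 - 17/6 = -103/54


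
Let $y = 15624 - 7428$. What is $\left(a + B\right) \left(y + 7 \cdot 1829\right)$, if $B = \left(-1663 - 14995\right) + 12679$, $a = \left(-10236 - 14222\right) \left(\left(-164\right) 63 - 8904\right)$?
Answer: $9879401818891$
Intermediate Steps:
$a = 470474088$ ($a = - 24458 \left(-10332 - 8904\right) = \left(-24458\right) \left(-19236\right) = 470474088$)
$y = 8196$
$B = -3979$ ($B = -16658 + 12679 = -3979$)
$\left(a + B\right) \left(y + 7 \cdot 1829\right) = \left(470474088 - 3979\right) \left(8196 + 7 \cdot 1829\right) = 470470109 \left(8196 + 12803\right) = 470470109 \cdot 20999 = 9879401818891$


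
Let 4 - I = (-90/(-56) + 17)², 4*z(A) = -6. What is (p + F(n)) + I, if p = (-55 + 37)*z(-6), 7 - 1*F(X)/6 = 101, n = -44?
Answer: -689313/784 ≈ -879.23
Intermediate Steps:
z(A) = -3/2 (z(A) = (¼)*(-6) = -3/2)
F(X) = -564 (F(X) = 42 - 6*101 = 42 - 606 = -564)
I = -268305/784 (I = 4 - (-90/(-56) + 17)² = 4 - (-90*(-1/56) + 17)² = 4 - (45/28 + 17)² = 4 - (521/28)² = 4 - 1*271441/784 = 4 - 271441/784 = -268305/784 ≈ -342.23)
p = 27 (p = (-55 + 37)*(-3/2) = -18*(-3/2) = 27)
(p + F(n)) + I = (27 - 564) - 268305/784 = -537 - 268305/784 = -689313/784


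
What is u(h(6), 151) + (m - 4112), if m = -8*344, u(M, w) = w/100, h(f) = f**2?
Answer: -686249/100 ≈ -6862.5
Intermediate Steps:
u(M, w) = w/100 (u(M, w) = w*(1/100) = w/100)
m = -2752
u(h(6), 151) + (m - 4112) = (1/100)*151 + (-2752 - 4112) = 151/100 - 6864 = -686249/100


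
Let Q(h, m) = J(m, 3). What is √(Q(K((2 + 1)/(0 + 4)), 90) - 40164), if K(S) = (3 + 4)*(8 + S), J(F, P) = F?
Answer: I*√40074 ≈ 200.18*I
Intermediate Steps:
K(S) = 56 + 7*S (K(S) = 7*(8 + S) = 56 + 7*S)
Q(h, m) = m
√(Q(K((2 + 1)/(0 + 4)), 90) - 40164) = √(90 - 40164) = √(-40074) = I*√40074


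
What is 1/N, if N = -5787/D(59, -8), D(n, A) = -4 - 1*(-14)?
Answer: -10/5787 ≈ -0.0017280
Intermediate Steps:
D(n, A) = 10 (D(n, A) = -4 + 14 = 10)
N = -5787/10 ≈ -578.70
1/N = 1/(-5787/10) = -10/5787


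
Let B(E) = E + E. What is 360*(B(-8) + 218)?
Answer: 72720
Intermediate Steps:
B(E) = 2*E
360*(B(-8) + 218) = 360*(2*(-8) + 218) = 360*(-16 + 218) = 360*202 = 72720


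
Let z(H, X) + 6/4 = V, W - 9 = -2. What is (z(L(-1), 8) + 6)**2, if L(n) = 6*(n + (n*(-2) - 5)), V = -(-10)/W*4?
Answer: 20449/196 ≈ 104.33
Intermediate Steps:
W = 7 (W = 9 - 2 = 7)
V = 40/7 (V = -(-10)/7*4 = -2*(-5/7)*4 = (10/7)*4 = 40/7 ≈ 5.7143)
L(n) = -30 - 6*n (L(n) = 6*(n + (-2*n - 5)) = 6*(n + (-5 - 2*n)) = 6*(-5 - n) = -30 - 6*n)
z(H, X) = 59/14 (z(H, X) = -3/2 + 40/7 = 59/14)
(z(L(-1), 8) + 6)**2 = (59/14 + 6)**2 = (143/14)**2 = 20449/196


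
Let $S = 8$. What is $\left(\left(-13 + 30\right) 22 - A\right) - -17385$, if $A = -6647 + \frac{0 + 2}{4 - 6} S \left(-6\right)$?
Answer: $24358$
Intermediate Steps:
$A = -6599$ ($A = -6647 + \frac{0 + 2}{4 - 6} \cdot 8 \left(-6\right) = -6647 + \frac{2}{-2} \cdot 8 \left(-6\right) = -6647 + 2 \left(- \frac{1}{2}\right) 8 \left(-6\right) = -6647 + \left(-1\right) 8 \left(-6\right) = -6647 - -48 = -6647 + 48 = -6599$)
$\left(\left(-13 + 30\right) 22 - A\right) - -17385 = \left(\left(-13 + 30\right) 22 - -6599\right) - -17385 = \left(17 \cdot 22 + 6599\right) + 17385 = \left(374 + 6599\right) + 17385 = 6973 + 17385 = 24358$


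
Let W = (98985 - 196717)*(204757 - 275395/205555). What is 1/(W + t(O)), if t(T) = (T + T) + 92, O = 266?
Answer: -41111/822679602984672 ≈ -4.9972e-11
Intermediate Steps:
t(T) = 92 + 2*T (t(T) = 2*T + 92 = 92 + 2*T)
W = -822679628637936/41111 (W = -97732*(204757 - 275395*1/205555) = -97732*(204757 - 55079/41111) = -97732*8417709948/41111 = -822679628637936/41111 ≈ -2.0011e+10)
1/(W + t(O)) = 1/(-822679628637936/41111 + (92 + 2*266)) = 1/(-822679628637936/41111 + (92 + 532)) = 1/(-822679628637936/41111 + 624) = 1/(-822679602984672/41111) = -41111/822679602984672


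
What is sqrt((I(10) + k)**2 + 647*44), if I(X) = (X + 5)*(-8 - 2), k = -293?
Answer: sqrt(224717) ≈ 474.04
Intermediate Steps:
I(X) = -50 - 10*X (I(X) = (5 + X)*(-10) = -50 - 10*X)
sqrt((I(10) + k)**2 + 647*44) = sqrt(((-50 - 10*10) - 293)**2 + 647*44) = sqrt(((-50 - 100) - 293)**2 + 28468) = sqrt((-150 - 293)**2 + 28468) = sqrt((-443)**2 + 28468) = sqrt(196249 + 28468) = sqrt(224717)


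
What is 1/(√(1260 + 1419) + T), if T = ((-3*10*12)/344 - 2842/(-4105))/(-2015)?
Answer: -22236615689275/338911299435980874014 + 126506644061175625*√2679/338911299435980874014 ≈ 0.019320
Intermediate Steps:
T = 62519/355677725 (T = (-30*12*(1/344) - 2842*(-1/4105))*(-1/2015) = (-360*1/344 + 2842/4105)*(-1/2015) = (-45/43 + 2842/4105)*(-1/2015) = -62519/176515*(-1/2015) = 62519/355677725 ≈ 0.00017577)
1/(√(1260 + 1419) + T) = 1/(√(1260 + 1419) + 62519/355677725) = 1/(√2679 + 62519/355677725) = 1/(62519/355677725 + √2679)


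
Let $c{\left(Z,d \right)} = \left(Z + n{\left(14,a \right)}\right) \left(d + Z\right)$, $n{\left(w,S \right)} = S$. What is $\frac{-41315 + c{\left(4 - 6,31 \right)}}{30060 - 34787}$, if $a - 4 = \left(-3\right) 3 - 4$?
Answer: $\frac{41634}{4727} \approx 8.8077$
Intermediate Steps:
$a = -9$ ($a = 4 - 13 = -9$)
$c{\left(Z,d \right)} = \left(-9 + Z\right) \left(Z + d\right)$ ($c{\left(Z,d \right)} = \left(Z - 9\right) \left(d + Z\right) = \left(-9 + Z\right) \left(Z + d\right)$)
$\frac{-41315 + c{\left(4 - 6,31 \right)}}{30060 - 34787} = \frac{-41315 - \left(279 - \left(4 - 6\right)^{2} + 9 \left(4 - 6\right) - \left(4 - 6\right) 31\right)}{30060 - 34787} = \frac{-41315 - \left(279 - \left(4 - 6\right)^{2} + 9 \left(4 - 6\right) - \left(4 - 6\right) 31\right)}{-4727} = \left(-41315 - \left(323 - 4\right)\right) \left(- \frac{1}{4727}\right) = \left(-41315 + \left(4 + 18 - 279 - 62\right)\right) \left(- \frac{1}{4727}\right) = \left(-41315 - 319\right) \left(- \frac{1}{4727}\right) = \left(-41634\right) \left(- \frac{1}{4727}\right) = \frac{41634}{4727}$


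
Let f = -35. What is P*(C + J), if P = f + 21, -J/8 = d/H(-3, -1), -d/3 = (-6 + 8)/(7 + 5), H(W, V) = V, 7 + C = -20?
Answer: 434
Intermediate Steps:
C = -27 (C = -7 - 20 = -27)
d = -½ (d = -3*(-6 + 8)/(7 + 5) = -6/12 = -3*⅙ = -½ ≈ -0.50000)
J = -4 (J = -8*(-1)/((-1)*2) = -(-8)*(-1)/2 = -8*½ = -4)
P = -14 (P = -35 + 21 = -14)
P*(C + J) = -14*(-27 - 4) = -14*(-31) = 434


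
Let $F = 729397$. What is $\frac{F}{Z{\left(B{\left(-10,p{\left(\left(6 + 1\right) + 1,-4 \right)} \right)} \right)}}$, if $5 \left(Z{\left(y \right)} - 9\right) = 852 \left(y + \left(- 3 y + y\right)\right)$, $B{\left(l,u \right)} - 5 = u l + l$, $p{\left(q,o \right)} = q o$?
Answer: $- \frac{729397}{53667} \approx -13.591$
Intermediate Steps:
$p{\left(q,o \right)} = o q$
$B{\left(l,u \right)} = 5 + l + l u$ ($B{\left(l,u \right)} = 5 + \left(u l + l\right) = 5 + \left(l u + l\right) = 5 + \left(l + l u\right) = 5 + l + l u$)
$Z{\left(y \right)} = 9 - \frac{852 y}{5}$ ($Z{\left(y \right)} = 9 + \frac{852 \left(y + \left(- 3 y + y\right)\right)}{5} = 9 + \frac{852 \left(y - 2 y\right)}{5} = 9 + \frac{852 \left(- y\right)}{5} = 9 + \frac{\left(-852\right) y}{5} = 9 - \frac{852 y}{5}$)
$\frac{F}{Z{\left(B{\left(-10,p{\left(\left(6 + 1\right) + 1,-4 \right)} \right)} \right)}} = \frac{729397}{9 - \frac{852 \left(5 - 10 - 10 \left(- 4 \left(\left(6 + 1\right) + 1\right)\right)\right)}{5}} = \frac{729397}{9 - \frac{852 \left(5 - 10 - 10 \left(- 4 \left(7 + 1\right)\right)\right)}{5}} = \frac{729397}{9 - \frac{852 \left(5 - 10 - 10 \left(\left(-4\right) 8\right)\right)}{5}} = \frac{729397}{9 - \frac{852 \left(5 - 10 - -320\right)}{5}} = \frac{729397}{9 - \frac{852 \left(5 - 10 + 320\right)}{5}} = \frac{729397}{9 - 53676} = \frac{729397}{-53667} = 729397 \left(- \frac{1}{53667}\right) = - \frac{729397}{53667}$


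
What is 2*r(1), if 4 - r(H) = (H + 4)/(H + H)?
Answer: 3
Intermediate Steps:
r(H) = 4 - (4 + H)/(2*H) (r(H) = 4 - (H + 4)/(H + H) = 4 - (4 + H)/(2*H))
2*r(1) = 2*(7/2 - 2/1) = 2*(7/2 - 2*1) = 2*(7/2 - 2) = 2*(3/2) = 3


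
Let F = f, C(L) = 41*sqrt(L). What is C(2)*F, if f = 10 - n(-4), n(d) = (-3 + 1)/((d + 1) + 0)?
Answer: 1148*sqrt(2)/3 ≈ 541.17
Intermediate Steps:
n(d) = -2/(1 + d) (n(d) = -2/((1 + d) + 0) = -2/(1 + d))
f = 28/3 (f = 10 - (-2)/(1 - 4) = 10 - (-2)/(-3) = 10 - (-2)*(-1)/3 = 10 - 1*2/3 = 10 - 2/3 = 28/3 ≈ 9.3333)
F = 28/3 ≈ 9.3333
C(2)*F = (41*sqrt(2))*(28/3) = 1148*sqrt(2)/3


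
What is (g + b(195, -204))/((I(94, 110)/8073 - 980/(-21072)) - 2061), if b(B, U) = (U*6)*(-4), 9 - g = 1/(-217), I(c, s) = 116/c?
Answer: -709179993906696/297978695999411 ≈ -2.3800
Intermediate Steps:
g = 1954/217 (g = 9 - 1/(-217) = 9 - 1*(-1/217) = 9 + 1/217 = 1954/217 ≈ 9.0046)
b(B, U) = -24*U (b(B, U) = (6*U)*(-4) = -24*U)
(g + b(195, -204))/((I(94, 110)/8073 - 980/(-21072)) - 2061) = (1954/217 - 24*(-204))/(((116/94)/8073 - 980/(-21072)) - 2061) = (1954/217 + 4896)/(((116*(1/94))*(1/8073) - 980*(-1/21072)) - 2061) = 1064386/(217*(((58/47)*(1/8073) + 245/5268) - 2061)) = 1064386/(217*((58/379431 + 245/5268) - 2061)) = 1064386/(217*(31088713/666280836 - 2061)) = 1064386/(217*(-1373173714283/666280836)) = (1064386/217)*(-666280836/1373173714283) = -709179993906696/297978695999411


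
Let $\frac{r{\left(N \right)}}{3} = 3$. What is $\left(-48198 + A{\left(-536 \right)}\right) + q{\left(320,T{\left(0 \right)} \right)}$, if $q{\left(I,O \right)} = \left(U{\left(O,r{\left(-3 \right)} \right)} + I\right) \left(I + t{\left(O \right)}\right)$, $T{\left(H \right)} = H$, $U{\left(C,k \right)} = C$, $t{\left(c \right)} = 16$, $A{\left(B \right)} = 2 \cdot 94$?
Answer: $59510$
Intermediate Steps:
$A{\left(B \right)} = 188$
$r{\left(N \right)} = 9$ ($r{\left(N \right)} = 3 \cdot 3 = 9$)
$q{\left(I,O \right)} = \left(16 + I\right) \left(I + O\right)$ ($q{\left(I,O \right)} = \left(O + I\right) \left(I + 16\right) = \left(I + O\right) \left(16 + I\right) = \left(16 + I\right) \left(I + O\right)$)
$\left(-48198 + A{\left(-536 \right)}\right) + q{\left(320,T{\left(0 \right)} \right)} = \left(-48198 + 188\right) + \left(320^{2} + 16 \cdot 320 + 16 \cdot 0 + 320 \cdot 0\right) = -48010 + \left(102400 + 5120 + 0 + 0\right) = -48010 + 107520 = 59510$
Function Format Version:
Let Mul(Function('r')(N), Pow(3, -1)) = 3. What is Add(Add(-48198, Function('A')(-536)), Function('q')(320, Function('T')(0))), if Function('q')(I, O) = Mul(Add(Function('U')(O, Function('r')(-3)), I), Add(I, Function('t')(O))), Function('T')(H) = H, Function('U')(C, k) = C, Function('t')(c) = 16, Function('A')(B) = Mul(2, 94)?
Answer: 59510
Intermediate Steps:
Function('A')(B) = 188
Function('r')(N) = 9 (Function('r')(N) = Mul(3, 3) = 9)
Function('q')(I, O) = Mul(Add(16, I), Add(I, O)) (Function('q')(I, O) = Mul(Add(O, I), Add(I, 16)) = Mul(Add(I, O), Add(16, I)) = Mul(Add(16, I), Add(I, O)))
Add(Add(-48198, Function('A')(-536)), Function('q')(320, Function('T')(0))) = Add(Add(-48198, 188), Add(Pow(320, 2), Mul(16, 320), Mul(16, 0), Mul(320, 0))) = Add(-48010, Add(102400, 5120, 0, 0)) = Add(-48010, 107520) = 59510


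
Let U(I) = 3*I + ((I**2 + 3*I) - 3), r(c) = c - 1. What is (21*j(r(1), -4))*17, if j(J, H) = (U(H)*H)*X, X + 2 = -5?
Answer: -109956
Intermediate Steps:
r(c) = -1 + c
X = -7 (X = -2 - 5 = -7)
U(I) = -3 + I**2 + 6*I (U(I) = 3*I + (-3 + I**2 + 3*I) = -3 + I**2 + 6*I)
j(J, H) = -7*H*(-3 + H**2 + 6*H) (j(J, H) = ((-3 + H**2 + 6*H)*H)*(-7) = (H*(-3 + H**2 + 6*H))*(-7) = -7*H*(-3 + H**2 + 6*H))
(21*j(r(1), -4))*17 = (21*(7*(-4)*(3 - 1*(-4)**2 - 6*(-4))))*17 = (21*(7*(-4)*(3 - 1*16 + 24)))*17 = (21*(7*(-4)*(3 - 16 + 24)))*17 = (21*(7*(-4)*11))*17 = (21*(-308))*17 = -6468*17 = -109956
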